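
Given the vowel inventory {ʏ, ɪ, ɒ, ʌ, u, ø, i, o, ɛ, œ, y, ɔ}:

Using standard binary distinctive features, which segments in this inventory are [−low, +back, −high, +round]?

o, ɔ

Eliminate segments failing any feature: /ʏ, ɪ, ø, i, ɛ, œ, y/ are [−back]; /ɒ/ is [+low]; /ʌ/ is [−round]; /u/ is [+high]. The remaining /o, ɔ/ satisfy [−low], [+back], [−high], [+round].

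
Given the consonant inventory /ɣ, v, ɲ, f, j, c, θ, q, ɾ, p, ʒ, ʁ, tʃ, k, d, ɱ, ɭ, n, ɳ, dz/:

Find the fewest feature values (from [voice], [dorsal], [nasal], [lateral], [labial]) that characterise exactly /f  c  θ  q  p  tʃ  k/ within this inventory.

[−voice]

/f, c, θ, q, p, tʃ, k/ are exactly the [−voice] segments in the inventory, so a single feature suffices.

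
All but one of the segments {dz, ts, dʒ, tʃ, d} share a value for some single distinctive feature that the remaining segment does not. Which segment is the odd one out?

/tʃ, ts, dʒ, dz/ are all [+delayed release], but /d/ (voiced alveolar stop) is [−delayed release]. No other single segment can be removed to leave a set sharing one feature value that the removed segment lacks, so /d/ is the odd one out.

d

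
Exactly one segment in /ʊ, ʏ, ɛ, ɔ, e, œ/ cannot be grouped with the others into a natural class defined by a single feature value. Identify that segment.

e

The remaining segments after removing /e/ share [−tense]; /e/ (mid front unrounded tense vowel) is [+tense]. For every other candidate removal, the leftover set fails to share any single feature value that the removed segment lacks.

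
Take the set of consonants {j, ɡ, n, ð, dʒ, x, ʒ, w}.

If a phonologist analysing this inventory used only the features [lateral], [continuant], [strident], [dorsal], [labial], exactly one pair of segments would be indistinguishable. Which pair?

j, x

Both /j/ and /x/ are [-lateral], [+continuant], [-strident], [+dorsal], [-labial]. Since the list omits [sonorant], [voice] and [back] — which do distinguish the palatal glide from the voiceless velar fricative — this pair collapses; all other pairs remain distinct.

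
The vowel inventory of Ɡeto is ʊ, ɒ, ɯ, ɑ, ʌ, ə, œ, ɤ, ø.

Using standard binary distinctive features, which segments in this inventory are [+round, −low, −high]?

The [+round] segments are /ʊ, ɒ, œ, ø/.
Of those, [−low] gives /ʊ, œ, ø/.
Intersecting with [−high] leaves /œ, ø/.

œ, ø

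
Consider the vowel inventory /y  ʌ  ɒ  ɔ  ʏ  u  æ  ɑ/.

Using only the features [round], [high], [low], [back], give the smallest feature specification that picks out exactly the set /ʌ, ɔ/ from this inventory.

[-high, -low]

The class [-high], [-low] has exactly /ʌ, ɔ/ as its extension in this inventory. No smaller conjunction from the listed features achieves this: [-low] alone would also admit /y, ʏ, u/; [-high] alone would also admit /ɒ, æ, ɑ/; and checking the remaining single features turns up none with this extension.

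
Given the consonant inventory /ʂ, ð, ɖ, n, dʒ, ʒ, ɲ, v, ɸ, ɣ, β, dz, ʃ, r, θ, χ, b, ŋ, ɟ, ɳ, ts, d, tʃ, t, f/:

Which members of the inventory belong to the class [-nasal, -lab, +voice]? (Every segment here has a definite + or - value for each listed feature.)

ð, ɖ, dʒ, ʒ, ɣ, dz, r, ɟ, d

Eliminate segments failing any feature: /ʂ, ʃ, θ, χ, ts, tʃ, t/ are [-voice]; /n, ɲ, ŋ, ɳ/ are [+nasal]; /v, ɸ, β, b, f/ are [+labial]. The remaining /ð, ɖ, dʒ, ʒ, ɣ, dz, r, ɟ, d/ satisfy [-nasal], [-labial], [+voice].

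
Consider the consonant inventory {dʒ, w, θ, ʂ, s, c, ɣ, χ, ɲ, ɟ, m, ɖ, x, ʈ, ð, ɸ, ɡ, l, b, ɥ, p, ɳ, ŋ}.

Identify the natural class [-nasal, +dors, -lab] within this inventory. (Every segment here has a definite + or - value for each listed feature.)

c, ɣ, χ, ɟ, x, ɡ

The [-nasal] segments are /dʒ, w, θ, ʂ, s, c, ɣ, χ, ɟ, ɖ, x, ʈ, ð, ɸ, ɡ, l, b, ɥ, p/.
Then [+dorsal] gives /w, c, ɣ, χ, ɟ, x, ɡ, ɥ/.
Then [-labial] leaves /c, ɣ, χ, ɟ, x, ɡ/.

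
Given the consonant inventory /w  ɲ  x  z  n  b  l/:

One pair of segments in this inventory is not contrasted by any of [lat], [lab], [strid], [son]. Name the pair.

n, ɲ

/n/ (alveolar nasal) and /ɲ/ (palatal nasal) are both [-lateral], [-labial], [-strident], [+sonorant], so none of the listed features separates them. (They do differ in [dorsal], which is not among the given features.) Every other pair in the inventory differs on at least one listed feature.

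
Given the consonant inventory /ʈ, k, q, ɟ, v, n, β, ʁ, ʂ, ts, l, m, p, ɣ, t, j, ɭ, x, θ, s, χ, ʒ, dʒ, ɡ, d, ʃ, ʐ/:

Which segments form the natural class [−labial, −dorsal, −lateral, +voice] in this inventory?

First, the [−labial] segments are /ʈ, k, q, ɟ, n, ʁ, ʂ, ts, l, ɣ, t, j, ɭ, x, θ, s, χ, ʒ, dʒ, ɡ, d, ʃ, ʐ/.
Intersecting with [−dorsal] gives /ʈ, n, ʂ, ts, l, t, ɭ, θ, s, ʒ, dʒ, d, ʃ, ʐ/.
Intersecting with [−lateral] gives /ʈ, n, ʂ, ts, t, θ, s, ʒ, dʒ, d, ʃ, ʐ/.
Intersecting with [+voice] leaves /n, ʒ, dʒ, d, ʐ/.

n, ʒ, dʒ, d, ʐ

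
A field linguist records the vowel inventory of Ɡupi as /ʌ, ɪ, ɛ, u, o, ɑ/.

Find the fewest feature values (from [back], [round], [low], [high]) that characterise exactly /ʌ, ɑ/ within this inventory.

The class [+back], [−round] has exactly /ʌ, ɑ/ as its extension in this inventory. No smaller conjunction from the listed features achieves this: [−round] alone would also admit /ɪ, ɛ/; [+back] alone would also admit /u, o/; and checking the remaining single features turns up none with this extension.

[+back, −round]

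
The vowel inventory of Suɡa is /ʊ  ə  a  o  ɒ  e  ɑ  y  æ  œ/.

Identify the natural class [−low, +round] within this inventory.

First, the [−low] segments are /ʊ, ə, o, e, y, œ/.
Of those, [+round] leaves /ʊ, o, y, œ/.

ʊ, o, y, œ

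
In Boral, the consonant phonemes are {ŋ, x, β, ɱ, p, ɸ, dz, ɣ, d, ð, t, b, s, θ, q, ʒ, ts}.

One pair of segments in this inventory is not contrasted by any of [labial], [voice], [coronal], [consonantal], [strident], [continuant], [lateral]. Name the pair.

/ɱ/ (labiodental nasal) and /b/ (voiced bilabial stop) are both [+labial], [+voice], [-coronal], [+consonantal], [-strident], [-continuant], [-lateral], so none of the listed features separates them. (They do differ in [sonorant] and [nasal], which are not among the given features.) Every other pair in the inventory differs on at least one listed feature.

ɱ, b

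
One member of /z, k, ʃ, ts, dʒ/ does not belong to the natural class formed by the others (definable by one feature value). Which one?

/ts, z, ʃ, dʒ/ are all [+strident], but /k/ (voiceless velar stop) is [−strident]. No other single segment can be removed to leave a set sharing one feature value that the removed segment lacks, so /k/ is the odd one out.

k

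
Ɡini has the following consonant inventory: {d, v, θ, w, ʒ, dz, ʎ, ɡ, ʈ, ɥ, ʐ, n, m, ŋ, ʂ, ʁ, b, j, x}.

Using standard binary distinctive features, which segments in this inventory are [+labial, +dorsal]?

w, ɥ

First, the [+labial] segments are /v, w, ɥ, m, b/.
Of those, [+dorsal] leaves /w, ɥ/.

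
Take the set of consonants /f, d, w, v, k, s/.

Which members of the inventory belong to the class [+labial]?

The [+labial] segments here are /f, w, v/; the remaining /d, k, s/ are [−labial].

f, w, v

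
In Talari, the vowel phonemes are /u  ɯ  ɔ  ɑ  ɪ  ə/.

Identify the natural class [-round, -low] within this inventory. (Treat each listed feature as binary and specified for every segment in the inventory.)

Among the inventory, the [-round] segments are /ɯ, ɑ, ɪ, ə/.
Among these, [-low] leaves /ɯ, ɪ, ə/.

ɯ, ɪ, ə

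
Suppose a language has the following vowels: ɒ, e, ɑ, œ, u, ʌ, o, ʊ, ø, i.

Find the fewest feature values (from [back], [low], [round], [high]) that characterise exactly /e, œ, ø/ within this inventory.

/e, œ, ø/ are all [-high], [-back], and no other segment in the inventory matches both values. Dropping any one of them over-generates: [-back] alone would also admit /i/; [-high] alone would also admit /ɒ, ɑ, ʌ, o/. No other single listed feature picks out exactly this set either, so fewer than two features will not do.

[-high, -back]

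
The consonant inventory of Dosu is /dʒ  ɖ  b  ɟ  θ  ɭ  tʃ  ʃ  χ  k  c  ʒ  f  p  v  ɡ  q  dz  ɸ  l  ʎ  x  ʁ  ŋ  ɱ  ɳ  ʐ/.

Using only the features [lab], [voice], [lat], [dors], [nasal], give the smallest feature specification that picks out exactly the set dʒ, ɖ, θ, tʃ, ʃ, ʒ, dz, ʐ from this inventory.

[−nasal, −lat, −lab, −dors]

The class [−nasal], [−lateral], [−labial], [−dorsal] has exactly /dʒ, ɖ, θ, tʃ, ʃ, ʒ, dz, ʐ/ as its extension in this inventory. No smaller conjunction from the listed features achieves this: [−lateral, −labial, −dorsal] alone would also admit /ɳ/; [−nasal, −labial, −dorsal] alone would also admit /ɭ, l/; [−nasal, −lateral, −dorsal] alone would also admit /b, f, p, v, …/; [−nasal, −lateral, −labial] alone would also admit /ɟ, χ, k, c, …/; and checking the remaining three-feature bundles turns up none with this extension.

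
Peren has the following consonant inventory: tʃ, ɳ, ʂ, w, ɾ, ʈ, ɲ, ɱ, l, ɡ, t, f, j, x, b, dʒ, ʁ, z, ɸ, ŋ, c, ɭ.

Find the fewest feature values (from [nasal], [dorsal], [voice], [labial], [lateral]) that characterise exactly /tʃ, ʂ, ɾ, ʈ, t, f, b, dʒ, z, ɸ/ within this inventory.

The class [−nasal], [−lateral], [−dorsal] has exactly /tʃ, ʂ, ɾ, ʈ, t, f, b, dʒ, z, ɸ/ as its extension in this inventory. No smaller conjunction from the listed features achieves this: [−lateral, −dorsal] alone would also admit /ɳ, ɱ/; [−nasal, −dorsal] alone would also admit /l, ɭ/; [−nasal, −lateral] alone would also admit /w, ɡ, j, x, …/; and checking the remaining two-feature bundles turns up none with this extension.

[−nasal, −lateral, −dorsal]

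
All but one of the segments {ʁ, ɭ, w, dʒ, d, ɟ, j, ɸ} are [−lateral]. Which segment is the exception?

Every segment except /ɭ/ is [−lateral]. /ɭ/ (retroflex lateral approximant) is [+lateral], so it is the exception.

ɭ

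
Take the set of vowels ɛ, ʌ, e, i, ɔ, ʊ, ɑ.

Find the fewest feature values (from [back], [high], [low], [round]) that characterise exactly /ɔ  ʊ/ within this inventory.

[+round]

The target set is precisely the extension of [+round] in this inventory.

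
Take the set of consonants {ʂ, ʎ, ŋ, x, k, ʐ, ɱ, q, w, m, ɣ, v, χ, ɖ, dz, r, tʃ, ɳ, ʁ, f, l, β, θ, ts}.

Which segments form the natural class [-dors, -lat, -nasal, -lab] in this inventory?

ʂ, ʐ, ɖ, dz, r, tʃ, θ, ts

First, the [-dorsal] segments are /ʂ, ʐ, ɱ, m, v, ɖ, dz, r, tʃ, ɳ, f, l, β, θ, ts/.
Among these, [-lateral] gives /ʂ, ʐ, ɱ, m, v, ɖ, dz, r, tʃ, ɳ, f, β, θ, ts/.
Among these, [-nasal] gives /ʂ, ʐ, v, ɖ, dz, r, tʃ, f, β, θ, ts/.
Within that set, [-labial] leaves /ʂ, ʐ, ɖ, dz, r, tʃ, θ, ts/.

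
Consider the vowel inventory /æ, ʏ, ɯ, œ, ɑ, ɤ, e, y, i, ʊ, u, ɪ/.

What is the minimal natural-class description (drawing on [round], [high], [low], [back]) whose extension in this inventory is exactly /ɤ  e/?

[-high, -low, -round]

The class [-high], [-low], [-round] has exactly /ɤ, e/ as its extension in this inventory. No smaller conjunction from the listed features achieves this: [-low, -round] alone would also admit /ɯ, i, ɪ/; [-high, -round] alone would also admit /æ, ɑ/; [-high, -low] alone would also admit /œ/; and checking the remaining two-feature bundles turns up none with this extension.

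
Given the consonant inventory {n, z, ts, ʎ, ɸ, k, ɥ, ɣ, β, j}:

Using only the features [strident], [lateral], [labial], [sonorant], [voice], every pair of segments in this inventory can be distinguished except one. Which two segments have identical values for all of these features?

n, j

Both /n/ and /j/ are [−strident], [−lateral], [−labial], [+sonorant], [+voice]. Since the list omits [nasal], [continuant] and [dorsal] — which do distinguish the alveolar nasal from the palatal glide — this pair collapses; all other pairs remain distinct.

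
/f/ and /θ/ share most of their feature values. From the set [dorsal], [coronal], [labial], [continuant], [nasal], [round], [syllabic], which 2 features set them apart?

The two segments share [−dorsal], [+continuant], [−nasal], [−round], [−syllabic]. The only features from the list on which they differ: /f/ is [+labial] while /θ/ is [−labial]; /f/ is [−coronal] while /θ/ is [+coronal].

[labial], [coronal]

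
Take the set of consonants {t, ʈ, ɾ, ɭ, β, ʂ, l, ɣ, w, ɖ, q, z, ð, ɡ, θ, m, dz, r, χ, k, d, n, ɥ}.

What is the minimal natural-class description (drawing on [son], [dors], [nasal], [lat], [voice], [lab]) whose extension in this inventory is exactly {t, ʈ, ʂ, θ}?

Every target segment is [-voice], [-dorsal]; each remaining inventory member fails at least one of these. Each conjunct is needed — [-dorsal] alone would also admit /ɾ, ɭ, β, l, …/; [-voice] alone would also admit /q, χ, k/ — and no other single listed feature has exactly this extension, so two is the minimum.

[-voice, -dors]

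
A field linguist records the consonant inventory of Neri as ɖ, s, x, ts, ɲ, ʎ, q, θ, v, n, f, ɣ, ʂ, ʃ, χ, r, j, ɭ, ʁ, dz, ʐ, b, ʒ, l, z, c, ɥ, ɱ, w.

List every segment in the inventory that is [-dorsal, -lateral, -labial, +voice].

ɖ, n, r, dz, ʐ, ʒ, z

Eliminate segments failing any feature: /s, ts, θ, ʂ, ʃ/ are [-voice]; /x, ɲ, ʎ, q, ɣ, χ, j, ʁ, c, ɥ, w/ are [+dorsal]; /v, f, b, ɱ/ are [+labial]; /ɭ, l/ are [+lateral]. The remaining /ɖ, n, r, dz, ʐ, ʒ, z/ satisfy [-dorsal], [-lateral], [-labial], [+voice].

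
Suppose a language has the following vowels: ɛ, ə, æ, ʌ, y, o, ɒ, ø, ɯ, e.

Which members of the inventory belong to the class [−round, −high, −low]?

ɛ, ə, ʌ, e

Eliminate segments failing any feature: /æ/ is [+low]; /y, o, ɒ, ø/ are [+round]; /ɯ/ is [+high]. The remaining /ɛ, ə, ʌ, e/ satisfy [−round], [−high], [−low].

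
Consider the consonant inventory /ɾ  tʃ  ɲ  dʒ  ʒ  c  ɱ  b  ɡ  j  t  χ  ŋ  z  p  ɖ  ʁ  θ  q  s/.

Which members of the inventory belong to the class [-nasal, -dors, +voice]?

ɾ, dʒ, ʒ, b, z, ɖ

Checking each segment against [-nasal], [-dorsal], [+voice]: /ɾ/ (alveolar tap), /dʒ/ (voiced postalveolar affricate), /ʒ/ (voiced postalveolar fricative), /b/ (voiced bilabial stop), /z/ (voiced alveolar fricative), /ɖ/ (voiced retroflex stop) satisfy every feature; every other segment in the inventory fails at least one.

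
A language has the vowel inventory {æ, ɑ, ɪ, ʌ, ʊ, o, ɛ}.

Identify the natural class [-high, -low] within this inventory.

ʌ, o, ɛ

First, the [-high] segments are /æ, ɑ, ʌ, o, ɛ/.
Then [-low] leaves /ʌ, o, ɛ/.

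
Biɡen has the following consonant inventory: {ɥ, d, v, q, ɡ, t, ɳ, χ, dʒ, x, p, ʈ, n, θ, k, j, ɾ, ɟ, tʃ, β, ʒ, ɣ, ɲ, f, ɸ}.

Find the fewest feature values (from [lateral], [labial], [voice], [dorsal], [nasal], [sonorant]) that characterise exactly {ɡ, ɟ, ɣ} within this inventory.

Every target segment is [−sonorant], [+voice], [+dorsal]; each remaining inventory member fails at least one of these. Each conjunct is needed — [+voice, +dorsal] alone would also admit /ɥ, j, ɲ/; [−sonorant, +dorsal] alone would also admit /q, χ, x, k/; [−sonorant, +voice] alone would also admit /d, v, dʒ, β, …/ — and no other combination of two listed features has exactly this extension, so three is the minimum.

[−sonorant, +voice, +dorsal]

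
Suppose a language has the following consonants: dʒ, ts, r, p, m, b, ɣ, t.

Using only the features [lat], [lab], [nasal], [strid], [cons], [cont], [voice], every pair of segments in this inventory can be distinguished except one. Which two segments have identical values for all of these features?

r, ɣ

Both /r/ and /ɣ/ are [-lateral], [-labial], [-nasal], [-strident], [+consonantal], [+continuant], [+voice]. Since the list omits [sonorant], [coronal] and [dorsal] — which do distinguish the alveolar trill from the voiced velar fricative — this pair collapses; all other pairs remain distinct.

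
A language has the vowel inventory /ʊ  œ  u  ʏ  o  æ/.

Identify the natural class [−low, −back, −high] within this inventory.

Checking each segment against [−low], [−back], [−high]: /œ/ (mid front rounded lax vowel) satisfies every feature; every other segment in the inventory fails at least one.

œ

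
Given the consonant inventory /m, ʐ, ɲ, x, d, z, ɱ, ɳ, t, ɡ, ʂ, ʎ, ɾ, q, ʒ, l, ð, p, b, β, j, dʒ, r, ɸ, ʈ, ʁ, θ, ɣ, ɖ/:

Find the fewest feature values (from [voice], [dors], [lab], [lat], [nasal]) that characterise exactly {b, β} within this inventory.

[+voice, -nasal, +lab]

Every target segment is [+voice], [-nasal], [+labial]; each remaining inventory member fails at least one of these. Each conjunct is needed — [-nasal, +labial] alone would also admit /p, ɸ/; [+voice, +labial] alone would also admit /m, ɱ/; [+voice, -nasal] alone would also admit /ʐ, d, z, ɡ, …/ — and no other combination of two listed features has exactly this extension, so three is the minimum.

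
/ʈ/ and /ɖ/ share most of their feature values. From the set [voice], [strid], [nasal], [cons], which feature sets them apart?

The two segments share [-strident], [-nasal], [+consonantal]. The only feature from the list on which they differ: /ʈ/ is [-voice] while /ɖ/ is [+voice].

[voice]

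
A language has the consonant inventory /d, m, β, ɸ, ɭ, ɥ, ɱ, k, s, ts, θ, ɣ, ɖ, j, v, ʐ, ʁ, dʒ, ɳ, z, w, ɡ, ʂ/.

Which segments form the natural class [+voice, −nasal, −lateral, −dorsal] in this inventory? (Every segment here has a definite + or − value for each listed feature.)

Checking each segment against [+voice], [−nasal], [−lateral], [−dorsal]: /d/ (voiced alveolar stop), /β/ (voiced bilabial fricative), /ɖ/ (voiced retroflex stop), /v/ (voiced labiodental fricative), /ʐ/ (voiced retroflex fricative), /dʒ/ (voiced postalveolar affricate), among others, satisfy every feature; every other segment in the inventory fails at least one.

d, β, ɖ, v, ʐ, dʒ, z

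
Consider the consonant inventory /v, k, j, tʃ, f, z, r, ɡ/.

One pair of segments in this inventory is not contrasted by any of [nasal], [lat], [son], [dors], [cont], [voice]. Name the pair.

Both /z/ and /v/ are [−nasal], [−lateral], [−sonorant], [−dorsal], [+continuant], [+voice]. Since the list omits [labial] and [coronal] — which do distinguish the voiced alveolar fricative from the voiced labiodental fricative — this pair collapses; all other pairs remain distinct.

z, v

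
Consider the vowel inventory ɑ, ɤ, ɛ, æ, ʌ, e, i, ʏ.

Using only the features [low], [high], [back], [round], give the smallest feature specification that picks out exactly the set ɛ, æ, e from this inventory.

Every target segment is [-high], [-back]; each remaining inventory member fails at least one of these. Each conjunct is needed — [-back] alone would also admit /i, ʏ/; [-high] alone would also admit /ɑ, ɤ, ʌ/ — and no other single listed feature has exactly this extension, so two is the minimum.

[-high, -back]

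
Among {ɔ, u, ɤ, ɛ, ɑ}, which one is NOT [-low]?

Every segment except /ɑ/ is [-low]. /ɑ/ (low back unrounded vowel) is [+low], so it is the exception.

ɑ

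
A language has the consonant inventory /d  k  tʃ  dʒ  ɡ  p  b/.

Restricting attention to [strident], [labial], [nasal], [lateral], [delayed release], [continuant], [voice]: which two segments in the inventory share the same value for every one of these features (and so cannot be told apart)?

Both /ɡ/ and /d/ are [−strident], [−labial], [−nasal], [−lateral], [−delayed release], [−continuant], [+voice]. Since the list omits [coronal] and [dorsal] — which do distinguish the voiced velar stop from the voiced alveolar stop — this pair collapses; all other pairs remain distinct.

ɡ, d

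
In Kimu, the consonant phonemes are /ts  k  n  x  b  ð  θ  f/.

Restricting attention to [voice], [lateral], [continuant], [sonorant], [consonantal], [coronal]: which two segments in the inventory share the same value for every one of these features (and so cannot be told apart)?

x, f

Both /x/ and /f/ are [−voice], [−lateral], [+continuant], [−sonorant], [+consonantal], [−coronal]. Since the list omits [labial] and [dorsal] — which do distinguish the voiceless velar fricative from the voiceless labiodental fricative — this pair collapses; all other pairs remain distinct.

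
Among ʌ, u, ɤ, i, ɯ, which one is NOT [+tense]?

Every segment except /ʌ/ is [+tense]. /ʌ/ (mid back unrounded lax vowel) is [−tense], so it is the exception.

ʌ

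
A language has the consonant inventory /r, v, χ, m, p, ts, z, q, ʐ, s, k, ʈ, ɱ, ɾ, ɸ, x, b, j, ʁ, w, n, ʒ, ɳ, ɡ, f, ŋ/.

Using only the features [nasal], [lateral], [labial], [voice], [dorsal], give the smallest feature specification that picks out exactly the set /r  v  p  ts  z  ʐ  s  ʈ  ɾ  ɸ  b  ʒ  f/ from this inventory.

[-nasal, -dorsal]

The class [-nasal], [-dorsal] has exactly /r, v, p, ts, z, ʐ, s, ʈ, ɾ, ɸ, b, ʒ, f/ as its extension in this inventory. No smaller conjunction from the listed features achieves this: [-dorsal] alone would also admit /m, ɱ, n, ɳ/; [-nasal] alone would also admit /χ, q, k, x, …/; and checking the remaining single features turns up none with this extension.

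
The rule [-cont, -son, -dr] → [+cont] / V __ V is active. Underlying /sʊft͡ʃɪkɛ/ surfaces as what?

[sʊft͡ʃɪxɛ]

Only /k/ occurs between two vowels (/ɪ/ __ /ɛ/) and matches the structural description. It is a voiceless velar stop, so [-cont, -son, -dr] holds; changing it to [+continuant] with all other features held fixed yields /x/ (voiceless velar fricative). No other segment meets both the structural description and the environment, so the output is [sʊft͡ʃɪxɛ].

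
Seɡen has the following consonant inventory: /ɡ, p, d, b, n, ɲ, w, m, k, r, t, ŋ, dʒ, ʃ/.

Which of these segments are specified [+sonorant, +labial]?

Checking each segment against [+sonorant], [+labial]: /w/ (labial-velar glide), /m/ (bilabial nasal) satisfy every feature; every other segment in the inventory fails at least one.

w, m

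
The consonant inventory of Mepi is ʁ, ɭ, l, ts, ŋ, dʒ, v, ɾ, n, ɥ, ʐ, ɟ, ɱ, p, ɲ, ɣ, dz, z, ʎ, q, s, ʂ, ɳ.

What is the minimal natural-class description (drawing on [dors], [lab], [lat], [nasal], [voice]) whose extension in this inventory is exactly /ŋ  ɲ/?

The class [+nasal], [+dorsal] has exactly /ŋ, ɲ/ as its extension in this inventory. No smaller conjunction from the listed features achieves this: [+dorsal] alone would also admit /ʁ, ɥ, ɟ, ɣ, …/; [+nasal] alone would also admit /n, ɱ, ɳ/; and checking the remaining single features turns up none with this extension.

[+nasal, +dors]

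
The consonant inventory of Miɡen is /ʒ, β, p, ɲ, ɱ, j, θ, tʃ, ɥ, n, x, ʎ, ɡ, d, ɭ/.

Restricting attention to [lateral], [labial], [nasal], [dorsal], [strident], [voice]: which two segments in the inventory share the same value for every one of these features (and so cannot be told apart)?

Both /ɡ/ and /j/ are [-lateral], [-labial], [-nasal], [+dorsal], [-strident], [+voice]. Since the list omits [sonorant], [continuant] and [back] — which do distinguish the voiced velar stop from the palatal glide — this pair collapses; all other pairs remain distinct.

ɡ, j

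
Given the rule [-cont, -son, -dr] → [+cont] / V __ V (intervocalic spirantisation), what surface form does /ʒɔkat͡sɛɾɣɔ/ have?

[ʒɔxat͡sɛɾɣɔ]

/k/ satisfies [-cont, -son, -dr] and sits in V __ V. The [+continuant] counterpart of the voiceless velar stop is /x/. Other segments in /ʒɔkat͡sɛɾɣɔ/ either fail the structural description or are not in the environment, so the surface form is [ʒɔxat͡sɛɾɣɔ].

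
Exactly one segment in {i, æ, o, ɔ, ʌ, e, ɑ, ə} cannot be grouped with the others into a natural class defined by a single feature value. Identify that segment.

[high] groups all but one: /ʌ, o, ɔ, æ, ɑ, e, ə/ share [-high] while /i/ (high front unrounded tense vowel) alone is [+high]. Removing any other segment would not leave a single-feature class that excludes it.

i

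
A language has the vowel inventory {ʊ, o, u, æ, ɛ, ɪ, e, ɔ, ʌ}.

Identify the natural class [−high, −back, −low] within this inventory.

ɛ, e

Checking each segment against [−high], [−back], [−low]: /ɛ/ (mid front unrounded lax vowel), /e/ (mid front unrounded tense vowel) satisfy every feature; every other segment in the inventory fails at least one.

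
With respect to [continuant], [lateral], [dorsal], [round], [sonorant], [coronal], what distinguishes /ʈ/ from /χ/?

/ʈ/ (voiceless retroflex stop) and /χ/ (voiceless uvular fricative) agree on [-lateral], [-round], [-sonorant]. They differ on [continuant] (/ʈ/ [-], /χ/ [+]), [coronal] (/ʈ/ [+], /χ/ [-]), [dorsal] (/ʈ/ [-], /χ/ [+]).

[continuant], [coronal], [dorsal]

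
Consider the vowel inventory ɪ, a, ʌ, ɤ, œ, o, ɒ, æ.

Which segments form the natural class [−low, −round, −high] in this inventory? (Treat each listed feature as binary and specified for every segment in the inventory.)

Checking each segment against [−low], [−round], [−high]: /ʌ/ (mid back unrounded lax vowel), /ɤ/ (mid back unrounded tense vowel) satisfy every feature; every other segment in the inventory fails at least one.

ʌ, ɤ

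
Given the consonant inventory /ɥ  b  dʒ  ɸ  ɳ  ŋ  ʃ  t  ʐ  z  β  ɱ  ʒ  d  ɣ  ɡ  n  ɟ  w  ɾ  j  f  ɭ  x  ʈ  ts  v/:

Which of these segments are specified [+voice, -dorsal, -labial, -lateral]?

Eliminate segments failing any feature: /ɥ, ŋ, ɣ, ɡ, ɟ, w, j/ are [+dorsal]; /b, β, ɱ, v/ are [+labial]; /ɸ, ʃ, t, f, x, ʈ, ts/ are [-voice]; /ɭ/ is [+lateral]. The remaining /dʒ, ɳ, ʐ, z, ʒ, d, n, ɾ/ satisfy [+voice], [-dorsal], [-labial], [-lateral].

dʒ, ɳ, ʐ, z, ʒ, d, n, ɾ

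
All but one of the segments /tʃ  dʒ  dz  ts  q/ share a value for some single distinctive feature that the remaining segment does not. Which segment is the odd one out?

q

[delayed release] (equivalently [strident], [coronal], [dorsal]) groups all but one: /dʒ, dz, tʃ, ts/ share [+delayed release] while /q/ (voiceless uvular stop) alone is [−delayed release]. Removing any other segment would not leave a single-feature class that excludes it.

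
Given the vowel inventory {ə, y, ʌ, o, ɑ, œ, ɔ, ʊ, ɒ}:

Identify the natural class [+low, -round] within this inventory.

First, the [+low] segments are /ɑ, ɒ/.
Of those, [-round] leaves /ɑ/.

ɑ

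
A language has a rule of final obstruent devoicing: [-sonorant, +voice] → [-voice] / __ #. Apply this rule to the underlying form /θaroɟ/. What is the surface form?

[θaroc]

/ɟ/ satisfies [-sonorant, +voice] and sits in __ #. The [-voice] counterpart of the voiced palatal stop is /c/. Other segments in /θaroɟ/ either fail the structural description or are not in the environment, so the surface form is [θaroc].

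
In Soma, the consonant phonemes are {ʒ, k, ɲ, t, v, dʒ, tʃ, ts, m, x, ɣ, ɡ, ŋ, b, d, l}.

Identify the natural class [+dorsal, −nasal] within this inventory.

k, x, ɣ, ɡ

The [+dorsal] segments are /k, ɲ, x, ɣ, ɡ, ŋ/.
Intersecting with [−nasal] leaves /k, x, ɣ, ɡ/.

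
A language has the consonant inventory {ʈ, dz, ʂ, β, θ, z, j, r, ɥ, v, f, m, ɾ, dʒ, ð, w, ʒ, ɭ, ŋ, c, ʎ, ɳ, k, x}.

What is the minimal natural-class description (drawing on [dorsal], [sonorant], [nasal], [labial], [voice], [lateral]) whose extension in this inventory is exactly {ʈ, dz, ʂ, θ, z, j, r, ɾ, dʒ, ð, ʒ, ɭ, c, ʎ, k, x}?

[−nasal, −labial]

The class [−nasal], [−labial] has exactly /ʈ, dz, ʂ, θ, z, j, r, ɾ, dʒ, ð, ʒ, ɭ, c, ʎ, k, x/ as its extension in this inventory. No smaller conjunction from the listed features achieves this: [−labial] alone would also admit /ŋ, ɳ/; [−nasal] alone would also admit /β, ɥ, v, f, …/; and checking the remaining single features turns up none with this extension.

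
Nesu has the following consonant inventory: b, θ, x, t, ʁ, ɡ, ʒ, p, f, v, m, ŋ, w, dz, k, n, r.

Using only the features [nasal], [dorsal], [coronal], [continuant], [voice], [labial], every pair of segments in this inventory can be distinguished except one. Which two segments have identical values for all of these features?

ʒ, r

On the given features, /ʒ/ and /r/ have an identical profile: [−nasal], [−dorsal], [+coronal], [+continuant], [+voice], [−labial]. No other two segments in the inventory coincide on all 6 features. (They do differ in [sonorant], [strident] and [anterior], which are not among the given features.)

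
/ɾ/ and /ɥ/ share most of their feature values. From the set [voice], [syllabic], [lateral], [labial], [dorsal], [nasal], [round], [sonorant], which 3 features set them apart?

The two segments share [+voice], [-syllabic], [-lateral], [-nasal], [+sonorant]. The only features from the list on which they differ: /ɾ/ is [-labial] while /ɥ/ is [+labial]; /ɾ/ is [-round] while /ɥ/ is [+round]; /ɾ/ is [-dorsal] while /ɥ/ is [+dorsal].

[labial], [round], [dorsal]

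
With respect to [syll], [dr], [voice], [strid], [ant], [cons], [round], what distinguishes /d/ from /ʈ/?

/d/ (voiced alveolar stop) and /ʈ/ (voiceless retroflex stop) agree on [-syllabic], [-delayed release], [-strident], [+consonantal], [-round]. They differ on [voice] (/d/ [+], /ʈ/ [-]), [anterior] (/d/ [+], /ʈ/ [-]).

[voice], [anterior]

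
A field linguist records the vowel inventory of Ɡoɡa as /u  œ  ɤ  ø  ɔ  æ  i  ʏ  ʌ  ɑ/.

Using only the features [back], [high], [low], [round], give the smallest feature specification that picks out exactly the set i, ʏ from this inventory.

[+high, −back]

/i, ʏ/ are all [+high], [−back], and no other segment in the inventory matches both values. Dropping any one of them over-generates: [−back] alone would also admit /œ, ø, æ/; [+high] alone would also admit /u/. No other single listed feature picks out exactly this set either, so fewer than two features will not do.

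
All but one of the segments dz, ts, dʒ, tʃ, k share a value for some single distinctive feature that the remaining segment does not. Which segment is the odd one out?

[delayed release] (equivalently [strident], [coronal], [dorsal]) groups all but one: /tʃ, dz, dʒ, ts/ share [+delayed release] while /k/ (voiceless velar stop) alone is [-delayed release]. Removing any other segment would not leave a single-feature class that excludes it.

k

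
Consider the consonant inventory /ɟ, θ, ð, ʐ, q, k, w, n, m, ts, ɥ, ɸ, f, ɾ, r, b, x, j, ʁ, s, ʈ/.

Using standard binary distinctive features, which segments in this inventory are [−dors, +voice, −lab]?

Eliminate segments failing any feature: /ɟ, q, k, w, ɥ, x, j, ʁ/ are [+dorsal]; /θ, ts, ɸ, f, s, ʈ/ are [−voice]; /m, b/ are [+labial]. The remaining /ð, ʐ, n, ɾ, r/ satisfy [−dorsal], [+voice], [−labial].

ð, ʐ, n, ɾ, r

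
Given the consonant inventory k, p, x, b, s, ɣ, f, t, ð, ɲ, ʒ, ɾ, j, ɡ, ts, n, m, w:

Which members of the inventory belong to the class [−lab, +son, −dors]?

ɾ, n

Checking each segment against [−labial], [+sonorant], [−dorsal]: /ɾ/ (alveolar tap), /n/ (alveolar nasal) satisfy every feature; every other segment in the inventory fails at least one.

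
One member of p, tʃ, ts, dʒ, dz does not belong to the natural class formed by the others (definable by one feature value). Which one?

p

[delayed release] (equivalently [strident], [labial], [coronal]) groups all but one: /dz, tʃ, dʒ, ts/ share [+delayed release] while /p/ (voiceless bilabial stop) alone is [-delayed release]. Removing any other segment would not leave a single-feature class that excludes it.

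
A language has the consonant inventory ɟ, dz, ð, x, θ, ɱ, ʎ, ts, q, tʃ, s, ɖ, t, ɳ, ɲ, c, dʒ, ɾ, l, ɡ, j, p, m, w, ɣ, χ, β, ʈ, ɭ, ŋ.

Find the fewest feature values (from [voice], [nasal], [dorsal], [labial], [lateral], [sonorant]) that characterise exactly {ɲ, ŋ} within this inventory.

/ɲ, ŋ/ are all [+nasal], [+dorsal], and no other segment in the inventory matches both values. Dropping any one of them over-generates: [+dorsal] alone would also admit /ɟ, x, ʎ, q, …/; [+nasal] alone would also admit /ɱ, ɳ, m/. No other single listed feature picks out exactly this set either, so fewer than two features will not do.

[+nasal, +dorsal]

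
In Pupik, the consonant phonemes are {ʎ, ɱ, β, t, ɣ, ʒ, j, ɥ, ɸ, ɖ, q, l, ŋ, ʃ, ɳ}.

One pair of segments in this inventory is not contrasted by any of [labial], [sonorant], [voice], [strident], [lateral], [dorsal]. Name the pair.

ŋ, j

On the given features, /ŋ/ and /j/ have an identical profile: [-labial], [+sonorant], [+voice], [-strident], [-lateral], [+dorsal]. No other two segments in the inventory coincide on all 6 features. (They do differ in [nasal], [continuant] and [back], which are not among the given features.)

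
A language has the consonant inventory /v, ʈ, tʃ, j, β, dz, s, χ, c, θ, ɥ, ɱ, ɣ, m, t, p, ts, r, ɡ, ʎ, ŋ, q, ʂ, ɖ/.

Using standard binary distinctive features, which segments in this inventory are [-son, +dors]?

First, the [-sonorant] segments are /v, ʈ, tʃ, β, dz, s, χ, c, θ, ɣ, t, p, ts, ɡ, q, ʂ, ɖ/.
Among these, [+dorsal] leaves /χ, c, ɣ, ɡ, q/.

χ, c, ɣ, ɡ, q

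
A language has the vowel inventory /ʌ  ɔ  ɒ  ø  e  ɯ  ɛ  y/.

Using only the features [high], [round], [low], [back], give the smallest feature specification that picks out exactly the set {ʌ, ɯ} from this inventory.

Every target segment is [+back], [−round]; each remaining inventory member fails at least one of these. Each conjunct is needed — [−round] alone would also admit /e, ɛ/; [+back] alone would also admit /ɔ, ɒ/ — and no other single listed feature has exactly this extension, so two is the minimum.

[+back, −round]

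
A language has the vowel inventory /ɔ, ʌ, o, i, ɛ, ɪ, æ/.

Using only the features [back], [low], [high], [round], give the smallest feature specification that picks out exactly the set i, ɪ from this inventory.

[+high]

/i, ɪ/ are exactly the [+high] segments in the inventory, so a single feature suffices.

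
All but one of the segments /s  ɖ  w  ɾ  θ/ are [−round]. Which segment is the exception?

w

Every segment except /w/ is [−round]. /w/ (labial-velar glide) is [+round], so it is the exception.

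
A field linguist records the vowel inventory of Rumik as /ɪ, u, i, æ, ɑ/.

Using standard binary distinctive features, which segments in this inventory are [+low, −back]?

æ

Eliminate segments failing any feature: /ɪ, u, i/ are [−low]; /ɑ/ is [+back]. The remaining /æ/ satisfy [+low], [−back].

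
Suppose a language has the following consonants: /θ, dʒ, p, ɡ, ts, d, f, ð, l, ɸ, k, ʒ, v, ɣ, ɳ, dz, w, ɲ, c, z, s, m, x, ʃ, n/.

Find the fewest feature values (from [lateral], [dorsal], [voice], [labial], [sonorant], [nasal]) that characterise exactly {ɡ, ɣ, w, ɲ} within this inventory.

Every target segment is [+voice], [+dorsal]; each remaining inventory member fails at least one of these. Each conjunct is needed — [+dorsal] alone would also admit /k, c, x/; [+voice] alone would also admit /dʒ, d, ð, l, …/ — and no other single listed feature has exactly this extension, so two is the minimum.

[+voice, +dorsal]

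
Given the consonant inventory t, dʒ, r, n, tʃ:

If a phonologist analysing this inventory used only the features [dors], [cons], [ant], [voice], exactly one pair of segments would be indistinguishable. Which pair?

Both /n/ and /r/ are [−dorsal], [+consonantal], [+anterior], [+voice]. Since the list omits [nasal] and [continuant] — which do distinguish the alveolar nasal from the alveolar trill — this pair collapses; all other pairs remain distinct.

n, r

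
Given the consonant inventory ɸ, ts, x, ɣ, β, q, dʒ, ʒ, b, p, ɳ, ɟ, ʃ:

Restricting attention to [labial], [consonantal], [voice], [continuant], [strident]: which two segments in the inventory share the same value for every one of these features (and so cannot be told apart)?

On the given features, /ɳ/ and /ɟ/ have an identical profile: [-labial], [+consonantal], [+voice], [-continuant], [-strident]. No other two segments in the inventory coincide on all 5 features. (They do differ in [sonorant], [nasal] and [dorsal], which are not among the given features.)

ɳ, ɟ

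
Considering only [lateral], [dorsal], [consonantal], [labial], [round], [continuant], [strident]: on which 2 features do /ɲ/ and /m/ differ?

The two segments share [−lateral], [+consonantal], [−round], [−continuant], [−strident]. The only features from the list on which they differ: /ɲ/ is [−labial] while /m/ is [+labial]; /ɲ/ is [+dorsal] while /m/ is [−dorsal].

[labial], [dorsal]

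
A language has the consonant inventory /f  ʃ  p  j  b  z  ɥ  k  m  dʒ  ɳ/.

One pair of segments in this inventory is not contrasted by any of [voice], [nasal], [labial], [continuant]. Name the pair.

z, j

On the given features, /z/ and /j/ have an identical profile: [+voice], [−nasal], [−labial], [+continuant]. No other two segments in the inventory coincide on all 4 features. (They do differ in [sonorant], [strident] and [dorsal], which are not among the given features.)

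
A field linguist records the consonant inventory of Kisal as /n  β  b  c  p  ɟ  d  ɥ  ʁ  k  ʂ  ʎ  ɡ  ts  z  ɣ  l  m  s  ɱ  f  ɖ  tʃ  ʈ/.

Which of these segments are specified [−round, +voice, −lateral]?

n, β, b, ɟ, d, ʁ, ɡ, z, ɣ, m, ɱ, ɖ

Checking each segment against [−round], [+voice], [−lateral]: /n/ (alveolar nasal), /β/ (voiced bilabial fricative), /b/ (voiced bilabial stop), /ɟ/ (voiced palatal stop), /d/ (voiced alveolar stop), /ʁ/ (voiced uvular fricative), among others, satisfy every feature; every other segment in the inventory fails at least one.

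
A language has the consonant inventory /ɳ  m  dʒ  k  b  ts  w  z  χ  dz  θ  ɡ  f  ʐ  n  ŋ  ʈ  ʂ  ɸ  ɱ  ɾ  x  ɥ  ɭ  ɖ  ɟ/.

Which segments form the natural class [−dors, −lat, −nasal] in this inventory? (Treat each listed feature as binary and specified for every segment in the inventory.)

dʒ, b, ts, z, dz, θ, f, ʐ, ʈ, ʂ, ɸ, ɾ, ɖ

Checking each segment against [−dorsal], [−lateral], [−nasal]: /dʒ/ (voiced postalveolar affricate), /b/ (voiced bilabial stop), /ts/ (voiceless alveolar affricate), /z/ (voiced alveolar fricative), /dz/ (voiced alveolar affricate), /θ/ (voiceless dental fricative), among others, satisfy every feature; every other segment in the inventory fails at least one.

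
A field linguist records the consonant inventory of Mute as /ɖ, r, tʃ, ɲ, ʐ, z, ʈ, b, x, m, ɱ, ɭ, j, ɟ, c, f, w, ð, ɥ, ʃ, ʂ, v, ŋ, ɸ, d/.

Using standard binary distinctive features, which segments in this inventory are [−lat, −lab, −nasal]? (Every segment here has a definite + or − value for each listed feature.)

Among the inventory, the [−lateral] segments are /ɖ, r, tʃ, ɲ, ʐ, z, ʈ, b, x, m, ɱ, j, ɟ, c, f, w, ð, ɥ, ʃ, ʂ, v, ŋ, ɸ, d/.
Among these, [−labial] gives /ɖ, r, tʃ, ɲ, ʐ, z, ʈ, x, j, ɟ, c, ð, ʃ, ʂ, ŋ, d/.
Within that set, [−nasal] leaves /ɖ, r, tʃ, ʐ, z, ʈ, x, j, ɟ, c, ð, ʃ, ʂ, d/.

ɖ, r, tʃ, ʐ, z, ʈ, x, j, ɟ, c, ð, ʃ, ʂ, d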